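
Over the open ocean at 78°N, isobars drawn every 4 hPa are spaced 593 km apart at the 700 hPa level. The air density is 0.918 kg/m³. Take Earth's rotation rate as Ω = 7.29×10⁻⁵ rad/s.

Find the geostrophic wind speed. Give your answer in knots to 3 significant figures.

10.0 knots

Coriolis parameter at 78°N:
f = 2Ω sin φ = 2 × 7.29×10⁻⁵ × sin 78° = 1.43×10⁻⁴ s⁻¹
Pressure gradient: |∂P/∂n| = 400 Pa / 593000 m = 6.75×10⁻⁴ Pa/m
Geostrophic balance (pressure-gradient force = Coriolis force):
V_g = (1/(fρ)) |∂P/∂n| = 6.75×10⁻⁴ / (1.43×10⁻⁴ × 0.918) = 5.15 m/s
Converting: 5.15 m/s × 1.944 = 10.0 knots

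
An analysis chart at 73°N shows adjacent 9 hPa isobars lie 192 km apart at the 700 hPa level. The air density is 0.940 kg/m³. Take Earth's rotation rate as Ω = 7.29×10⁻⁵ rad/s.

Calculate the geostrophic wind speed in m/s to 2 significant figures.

Coriolis parameter at 73°N:
f = 2Ω sin φ = 2 × 7.29×10⁻⁵ × sin 73° = 1.39×10⁻⁴ s⁻¹
Pressure gradient: |∂P/∂n| = 900 Pa / 192000 m = 4.69×10⁻³ Pa/m
Geostrophic balance (pressure-gradient force = Coriolis force):
V_g = (1/(fρ)) |∂P/∂n| = 4.69×10⁻³ / (1.39×10⁻⁴ × 0.940) = 35.8 m/s

36 m/s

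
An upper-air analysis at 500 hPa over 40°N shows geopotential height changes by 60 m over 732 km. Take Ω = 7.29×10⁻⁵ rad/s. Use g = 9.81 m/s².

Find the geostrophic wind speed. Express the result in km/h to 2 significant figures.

31 km/h

Coriolis parameter at 40°N:
f = 2Ω sin φ = 2 × 7.29×10⁻⁵ × sin 40° = 9.37×10⁻⁵ s⁻¹
Height gradient: |∂Z/∂n| = 60 m / 732000 m = 8.20×10⁻⁵
On a pressure surface, geostrophic balance gives V_g = (g/f)|∂Z/∂n|:
V_g = 9.81 × 8.20×10⁻⁵ / 9.37×10⁻⁵ = 8.58 m/s
Converting: 8.58 m/s × 3.6 = 31 km/h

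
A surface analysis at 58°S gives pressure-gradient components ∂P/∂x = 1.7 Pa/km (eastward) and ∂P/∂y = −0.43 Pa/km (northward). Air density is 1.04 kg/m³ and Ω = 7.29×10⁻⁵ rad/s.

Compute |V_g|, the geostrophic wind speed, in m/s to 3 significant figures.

13.6 m/s

Coriolis parameter at 58°S:
f = 2Ω sin φ = 2 × 7.29×10⁻⁵ × sin 58° = 1.24×10⁻⁴ s⁻¹
In the Southern Hemisphere f is negative: f = −1.24×10⁻⁴ s⁻¹.
Component geostrophic relations (x east, y north):
u_g = −(1/(fρ)) ∂P/∂y,  v_g = (1/(fρ)) ∂P/∂x
u_g = −(−0.43×10⁻³)/(−1.24×10⁻⁴ × 1.04) = −3.34 m/s;  v_g = (1.7×10⁻³)/(−1.24×10⁻⁴ × 1.04) = −13.2 m/s
|V_g| = √(u_g² + v_g²) = 13.6 m/s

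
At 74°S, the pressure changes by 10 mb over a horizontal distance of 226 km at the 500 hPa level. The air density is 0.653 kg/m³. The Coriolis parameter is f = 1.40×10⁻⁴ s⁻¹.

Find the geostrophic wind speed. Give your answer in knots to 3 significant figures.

Pressure gradient: |∂P/∂n| = 1000 Pa / 226000 m = 4.42×10⁻³ Pa/m
Geostrophic balance (pressure-gradient force = Coriolis force):
V_g = (1/(fρ)) |∂P/∂n| = 4.42×10⁻³ / (1.40×10⁻⁴ × 0.653) = 48.4 m/s
Converting: 48.4 m/s × 1.944 = 94.1 knots

94.1 knots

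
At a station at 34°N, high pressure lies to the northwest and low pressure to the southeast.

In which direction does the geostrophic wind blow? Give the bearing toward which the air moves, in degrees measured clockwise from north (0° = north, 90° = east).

The pressure-gradient force points toward the southeast (bearing 135°).
Geostrophic balance: in the Northern Hemisphere the Coriolis force deflects motion to the right, so the geostrophic wind blows 90° to the right of the pressure-gradient force (low pressure on the left).
Rotating 135° by 90° clockwise gives 225° — the wind blows toward the southwest.

225°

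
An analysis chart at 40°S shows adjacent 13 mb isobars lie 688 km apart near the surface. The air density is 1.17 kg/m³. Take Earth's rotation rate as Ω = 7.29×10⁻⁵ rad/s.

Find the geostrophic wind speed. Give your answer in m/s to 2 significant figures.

Coriolis parameter at 40°S:
f = 2Ω sin φ = 2 × 7.29×10⁻⁵ × sin 40° = 9.37×10⁻⁵ s⁻¹
Pressure gradient: |∂P/∂n| = 1300 Pa / 688000 m = 1.89×10⁻³ Pa/m
Geostrophic balance (pressure-gradient force = Coriolis force):
V_g = (1/(fρ)) |∂P/∂n| = 1.89×10⁻³ / (9.37×10⁻⁵ × 1.17) = 17.2 m/s

17 m/s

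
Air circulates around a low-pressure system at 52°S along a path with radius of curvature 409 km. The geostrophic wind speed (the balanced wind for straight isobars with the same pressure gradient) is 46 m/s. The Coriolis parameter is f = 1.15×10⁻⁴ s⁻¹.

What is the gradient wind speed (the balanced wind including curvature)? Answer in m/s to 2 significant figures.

29 m/s

Around a low, centrifugal force acts outward with Coriolis, so pressure-gradient force balances both:
(1/ρ)|∂P/∂n| = fV + V²/R  →  V² + fR·V − fR·V_g = 0
With fR = 1.15×10⁻⁴ × 409×10³ m = 47.0 m/s:
V = [−fR + √((fR)² + 4 fR V_g)]/2 = [−47.0 + √(47.0² + 4×47.0×46)]/2 = 28.6 m/s
Subgeostrophic (V < V_g = 46 m/s), as expected around a low.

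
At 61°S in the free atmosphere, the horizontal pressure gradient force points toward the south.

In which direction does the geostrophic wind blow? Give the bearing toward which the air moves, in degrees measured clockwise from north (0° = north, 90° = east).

The pressure-gradient force points toward the south (bearing 180°).
Geostrophic balance: in the Southern Hemisphere the Coriolis force deflects motion to the left, so the geostrophic wind blows 90° to the left of the pressure-gradient force (low pressure on the right).
Rotating 180° by 90° counterclockwise gives 090° — the wind blows toward the east.

090°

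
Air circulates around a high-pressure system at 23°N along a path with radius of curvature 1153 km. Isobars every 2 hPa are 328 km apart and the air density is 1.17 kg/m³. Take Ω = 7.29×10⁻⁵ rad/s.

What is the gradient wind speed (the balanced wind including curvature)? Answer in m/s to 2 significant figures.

Coriolis parameter at 23°N:
f = 2Ω sin φ = 2 × 7.29×10⁻⁵ × sin 23° = 5.70×10⁻⁵ s⁻¹
Pressure gradient: |∂P/∂n| = 200 Pa / 328000 m = 6.10×10⁻⁴ Pa/m
Geostrophic speed: V_g = |∂P/∂n|/(fρ) = 6.10×10⁻⁴/(5.70×10⁻⁵ × 1.17) = 9.15 m/s
Around a high, pressure-gradient force acts outward with centrifugal, so Coriolis balances both:
fV = (1/ρ)|∂P/∂n| + V²/R  →  V² − fR·V + fR·V_g = 0
With fR = 5.70×10⁻⁵ × 1153×10³ m = 65.7 m/s:
V = [fR − √((fR)² − 4 fR V_g)]/2 = [65.7 − √(65.7² − 4×65.7×9.15)]/2 = 11 m/s
Supergeostrophic (V > V_g = 9.15 m/s), as expected around a high.

11 m/s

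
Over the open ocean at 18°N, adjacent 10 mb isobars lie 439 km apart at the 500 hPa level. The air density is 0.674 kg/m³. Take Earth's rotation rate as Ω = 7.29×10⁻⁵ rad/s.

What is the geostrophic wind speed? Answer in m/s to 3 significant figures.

Coriolis parameter at 18°N:
f = 2Ω sin φ = 2 × 7.29×10⁻⁵ × sin 18° = 4.51×10⁻⁵ s⁻¹
Pressure gradient: |∂P/∂n| = 1000 Pa / 439000 m = 2.28×10⁻³ Pa/m
Geostrophic balance (pressure-gradient force = Coriolis force):
V_g = (1/(fρ)) |∂P/∂n| = 2.28×10⁻³ / (4.51×10⁻⁵ × 0.674) = 75.0 m/s

75.0 m/s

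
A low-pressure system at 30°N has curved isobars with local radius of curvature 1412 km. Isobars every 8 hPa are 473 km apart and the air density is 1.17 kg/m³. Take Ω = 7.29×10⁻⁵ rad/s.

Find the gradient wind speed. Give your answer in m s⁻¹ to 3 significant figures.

17.0 m s⁻¹

Coriolis parameter at 30°N:
f = 2Ω sin φ = 2 × 7.29×10⁻⁵ × sin 30° = 7.29×10⁻⁵ s⁻¹
Pressure gradient: |∂P/∂n| = 800 Pa / 473000 m = 1.69×10⁻³ Pa/m
Geostrophic speed: V_g = |∂P/∂n|/(fρ) = 1.69×10⁻³/(7.29×10⁻⁵ × 1.17) = 19.8 m/s
Around a low, centrifugal force acts outward with Coriolis, so pressure-gradient force balances both:
(1/ρ)|∂P/∂n| = fV + V²/R  →  V² + fR·V − fR·V_g = 0
With fR = 7.29×10⁻⁵ × 1412×10³ m = 103 m/s:
V = [−fR + √((fR)² + 4 fR V_g)]/2 = [−103 + √(103² + 4×103×19.8)]/2 = 17 m/s
Subgeostrophic (V < V_g = 19.8 m/s), as expected around a low.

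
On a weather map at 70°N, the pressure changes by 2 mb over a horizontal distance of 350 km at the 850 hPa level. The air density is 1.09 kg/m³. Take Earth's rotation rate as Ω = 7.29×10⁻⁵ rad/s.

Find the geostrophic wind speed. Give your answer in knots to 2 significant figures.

Coriolis parameter at 70°N:
f = 2Ω sin φ = 2 × 7.29×10⁻⁵ × sin 70° = 1.37×10⁻⁴ s⁻¹
Pressure gradient: |∂P/∂n| = 200 Pa / 350000 m = 5.71×10⁻⁴ Pa/m
Geostrophic balance (pressure-gradient force = Coriolis force):
V_g = (1/(fρ)) |∂P/∂n| = 5.71×10⁻⁴ / (1.37×10⁻⁴ × 1.09) = 3.83 m/s
Converting: 3.83 m/s × 1.944 = 7.4 knots

7.4 knots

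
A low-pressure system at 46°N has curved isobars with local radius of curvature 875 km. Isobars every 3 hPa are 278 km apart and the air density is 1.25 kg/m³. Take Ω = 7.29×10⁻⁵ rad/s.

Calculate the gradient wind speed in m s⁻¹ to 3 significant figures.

Coriolis parameter at 46°N:
f = 2Ω sin φ = 2 × 7.29×10⁻⁵ × sin 46° = 1.05×10⁻⁴ s⁻¹
Pressure gradient: |∂P/∂n| = 300 Pa / 278000 m = 1.08×10⁻³ Pa/m
Geostrophic speed: V_g = |∂P/∂n|/(fρ) = 1.08×10⁻³/(1.05×10⁻⁴ × 1.25) = 8.23 m/s
Around a low, centrifugal force acts outward with Coriolis, so pressure-gradient force balances both:
(1/ρ)|∂P/∂n| = fV + V²/R  →  V² + fR·V − fR·V_g = 0
With fR = 1.05×10⁻⁴ × 875×10³ m = 91.8 m/s:
V = [−fR + √((fR)² + 4 fR V_g)]/2 = [−91.8 + √(91.8² + 4×91.8×8.23)]/2 = 7.6 m/s
Subgeostrophic (V < V_g = 8.23 m/s), as expected around a low.

7.60 m s⁻¹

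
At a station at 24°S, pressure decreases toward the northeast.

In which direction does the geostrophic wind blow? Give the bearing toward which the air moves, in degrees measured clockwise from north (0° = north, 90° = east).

The pressure-gradient force points toward the northeast (bearing 045°).
Geostrophic balance: in the Southern Hemisphere the Coriolis force deflects motion to the left, so the geostrophic wind blows 90° to the left of the pressure-gradient force (low pressure on the right).
Rotating 045° by 90° counterclockwise gives 315° — the wind blows toward the northwest.

315°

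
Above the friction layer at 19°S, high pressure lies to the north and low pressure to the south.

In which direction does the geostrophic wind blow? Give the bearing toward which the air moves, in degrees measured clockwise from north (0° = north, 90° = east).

The pressure-gradient force points toward the south (bearing 180°).
Geostrophic balance: in the Southern Hemisphere the Coriolis force deflects motion to the left, so the geostrophic wind blows 90° to the left of the pressure-gradient force (low pressure on the right).
Rotating 180° by 90° counterclockwise gives 090° — the wind blows toward the east.

090°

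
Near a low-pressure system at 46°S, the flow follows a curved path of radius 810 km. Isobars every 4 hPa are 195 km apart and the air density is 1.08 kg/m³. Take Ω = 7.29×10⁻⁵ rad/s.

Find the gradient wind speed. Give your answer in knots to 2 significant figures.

30 knots

Coriolis parameter at 46°S:
f = 2Ω sin φ = 2 × 7.29×10⁻⁵ × sin 46° = 1.05×10⁻⁴ s⁻¹
Pressure gradient: |∂P/∂n| = 400 Pa / 195000 m = 2.05×10⁻³ Pa/m
Geostrophic speed: V_g = |∂P/∂n|/(fρ) = 2.05×10⁻³/(1.05×10⁻⁴ × 1.08) = 18.1 m/s
Around a low, centrifugal force acts outward with Coriolis, so pressure-gradient force balances both:
(1/ρ)|∂P/∂n| = fV + V²/R  →  V² + fR·V − fR·V_g = 0
With fR = 1.05×10⁻⁴ × 810×10³ m = 85.0 m/s:
V = [−fR + √((fR)² + 4 fR V_g)]/2 = [−85.0 + √(85.0² + 4×85.0×18.1)]/2 = 15.3 m/s
Subgeostrophic (V < V_g = 18.1 m/s), as expected around a low.
Converting: 15.3 m/s × 1.944 = 30 knots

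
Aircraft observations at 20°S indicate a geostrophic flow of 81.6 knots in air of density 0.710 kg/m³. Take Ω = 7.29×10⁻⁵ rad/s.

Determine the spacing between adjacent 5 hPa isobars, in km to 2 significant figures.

Coriolis parameter at 20°S:
f = 2Ω sin φ = 2 × 7.29×10⁻⁵ × sin 20° = 4.99×10⁻⁵ s⁻¹
Wind speed in SI: 81.6 knots = 42.0 m/s
Geostrophic balance rearranged: |∂P/∂n| = f ρ V_g
|∂P/∂n| = 4.99×10⁻⁵ × 0.710 × 42.0 = 1.49×10⁻³ Pa/m
Isobar spacing: Δn = ΔP/|∂P/∂n| = 500 Pa / 1.49×10⁻³ Pa/m = 336414 m ≈ 340 km

340 km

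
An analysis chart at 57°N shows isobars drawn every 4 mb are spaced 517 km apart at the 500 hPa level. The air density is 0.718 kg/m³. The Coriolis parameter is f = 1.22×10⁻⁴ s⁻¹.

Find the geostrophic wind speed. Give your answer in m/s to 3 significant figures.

Pressure gradient: |∂P/∂n| = 400 Pa / 517000 m = 7.74×10⁻⁴ Pa/m
Geostrophic balance (pressure-gradient force = Coriolis force):
V_g = (1/(fρ)) |∂P/∂n| = 7.74×10⁻⁴ / (1.22×10⁻⁴ × 0.718) = 8.83 m/s

8.83 m/s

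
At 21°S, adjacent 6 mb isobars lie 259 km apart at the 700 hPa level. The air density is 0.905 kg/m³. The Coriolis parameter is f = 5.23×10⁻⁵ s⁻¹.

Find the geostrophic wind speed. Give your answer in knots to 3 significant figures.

95.1 knots

Pressure gradient: |∂P/∂n| = 600 Pa / 259000 m = 2.32×10⁻³ Pa/m
Geostrophic balance (pressure-gradient force = Coriolis force):
V_g = (1/(fρ)) |∂P/∂n| = 2.32×10⁻³ / (5.23×10⁻⁵ × 0.905) = 48.9 m/s
Converting: 48.9 m/s × 1.944 = 95.1 knots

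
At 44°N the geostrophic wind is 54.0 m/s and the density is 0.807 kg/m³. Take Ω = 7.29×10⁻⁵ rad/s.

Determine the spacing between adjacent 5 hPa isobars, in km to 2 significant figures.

Coriolis parameter at 44°N:
f = 2Ω sin φ = 2 × 7.29×10⁻⁵ × sin 44° = 1.01×10⁻⁴ s⁻¹
Geostrophic balance rearranged: |∂P/∂n| = f ρ V_g
|∂P/∂n| = 1.01×10⁻⁴ × 0.807 × 54.0 = 4.41×10⁻³ Pa/m
Isobar spacing: Δn = ΔP/|∂P/∂n| = 500 Pa / 4.41×10⁻³ Pa/m = 113285 m ≈ 110 km

110 km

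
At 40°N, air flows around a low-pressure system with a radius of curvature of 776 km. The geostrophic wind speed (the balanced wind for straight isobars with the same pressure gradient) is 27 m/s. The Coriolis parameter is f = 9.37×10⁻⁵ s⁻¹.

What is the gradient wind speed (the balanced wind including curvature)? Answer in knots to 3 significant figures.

40.7 knots

Around a low, centrifugal force acts outward with Coriolis, so pressure-gradient force balances both:
(1/ρ)|∂P/∂n| = fV + V²/R  →  V² + fR·V − fR·V_g = 0
With fR = 9.37×10⁻⁵ × 776×10³ m = 72.7 m/s:
V = [−fR + √((fR)² + 4 fR V_g)]/2 = [−72.7 + √(72.7² + 4×72.7×27)]/2 = 21 m/s
Subgeostrophic (V < V_g = 27 m/s), as expected around a low.
Converting: 21 m/s × 1.944 = 40.7 knots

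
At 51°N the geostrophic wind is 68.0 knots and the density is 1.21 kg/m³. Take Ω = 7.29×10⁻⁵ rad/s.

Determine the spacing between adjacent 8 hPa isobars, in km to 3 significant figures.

Coriolis parameter at 51°N:
f = 2Ω sin φ = 2 × 7.29×10⁻⁵ × sin 51° = 1.13×10⁻⁴ s⁻¹
Wind speed in SI: 68.0 knots = 35.0 m/s
Geostrophic balance rearranged: |∂P/∂n| = f ρ V_g
|∂P/∂n| = 1.13×10⁻⁴ × 1.21 × 35.0 = 4.80×10⁻³ Pa/m
Isobar spacing: Δn = ΔP/|∂P/∂n| = 800 Pa / 4.80×10⁻³ Pa/m = 166801 m ≈ 167 km

167 km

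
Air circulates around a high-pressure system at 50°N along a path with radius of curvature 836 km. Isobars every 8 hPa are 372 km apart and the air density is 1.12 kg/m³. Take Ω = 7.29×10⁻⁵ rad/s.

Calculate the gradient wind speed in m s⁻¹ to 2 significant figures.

Coriolis parameter at 50°N:
f = 2Ω sin φ = 2 × 7.29×10⁻⁵ × sin 50° = 1.12×10⁻⁴ s⁻¹
Pressure gradient: |∂P/∂n| = 800 Pa / 372000 m = 2.15×10⁻³ Pa/m
Geostrophic speed: V_g = |∂P/∂n|/(fρ) = 2.15×10⁻³/(1.12×10⁻⁴ × 1.12) = 17.2 m/s
Around a high, pressure-gradient force acts outward with centrifugal, so Coriolis balances both:
fV = (1/ρ)|∂P/∂n| + V²/R  →  V² − fR·V + fR·V_g = 0
With fR = 1.12×10⁻⁴ × 836×10³ m = 93.4 m/s:
V = [fR − √((fR)² − 4 fR V_g)]/2 = [93.4 − √(93.4² − 4×93.4×17.2)]/2 = 22.7 m/s
Supergeostrophic (V > V_g = 17.2 m/s), as expected around a high.

23 m s⁻¹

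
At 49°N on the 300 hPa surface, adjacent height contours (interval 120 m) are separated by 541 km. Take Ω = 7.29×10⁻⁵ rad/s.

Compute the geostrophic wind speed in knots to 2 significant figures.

Coriolis parameter at 49°N:
f = 2Ω sin φ = 2 × 7.29×10⁻⁵ × sin 49° = 1.10×10⁻⁴ s⁻¹
Height gradient: |∂Z/∂n| = 120 m / 541000 m = 2.22×10⁻⁴
On a pressure surface, geostrophic balance gives V_g = (g/f)|∂Z/∂n|:
V_g = 9.81 × 2.22×10⁻⁴ / 1.10×10⁻⁴ = 19.8 m/s
Converting: 19.8 m/s × 1.944 = 38 knots

38 knots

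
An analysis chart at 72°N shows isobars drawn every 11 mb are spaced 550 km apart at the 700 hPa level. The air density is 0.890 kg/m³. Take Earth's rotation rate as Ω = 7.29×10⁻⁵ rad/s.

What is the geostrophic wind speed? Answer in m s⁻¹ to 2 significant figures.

16 m s⁻¹

Coriolis parameter at 72°N:
f = 2Ω sin φ = 2 × 7.29×10⁻⁵ × sin 72° = 1.39×10⁻⁴ s⁻¹
Pressure gradient: |∂P/∂n| = 1100 Pa / 550000 m = 2.00×10⁻³ Pa/m
Geostrophic balance (pressure-gradient force = Coriolis force):
V_g = (1/(fρ)) |∂P/∂n| = 2.00×10⁻³ / (1.39×10⁻⁴ × 0.890) = 16.2 m/s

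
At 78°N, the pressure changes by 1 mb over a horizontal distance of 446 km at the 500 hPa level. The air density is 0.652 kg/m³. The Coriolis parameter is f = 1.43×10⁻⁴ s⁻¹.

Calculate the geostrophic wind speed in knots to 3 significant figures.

Pressure gradient: |∂P/∂n| = 100 Pa / 446000 m = 2.24×10⁻⁴ Pa/m
Geostrophic balance (pressure-gradient force = Coriolis force):
V_g = (1/(fρ)) |∂P/∂n| = 2.24×10⁻⁴ / (1.43×10⁻⁴ × 0.652) = 2.40 m/s
Converting: 2.40 m/s × 1.944 = 4.67 knots

4.67 knots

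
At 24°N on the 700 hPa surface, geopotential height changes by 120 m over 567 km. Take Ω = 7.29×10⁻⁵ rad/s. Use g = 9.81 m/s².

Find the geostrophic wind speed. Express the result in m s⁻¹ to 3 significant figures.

Coriolis parameter at 24°N:
f = 2Ω sin φ = 2 × 7.29×10⁻⁵ × sin 24° = 5.93×10⁻⁵ s⁻¹
Height gradient: |∂Z/∂n| = 120 m / 567000 m = 2.12×10⁻⁴
On a pressure surface, geostrophic balance gives V_g = (g/f)|∂Z/∂n|:
V_g = 9.81 × 2.12×10⁻⁴ / 5.93×10⁻⁵ = 35.0 m/s

35.0 m s⁻¹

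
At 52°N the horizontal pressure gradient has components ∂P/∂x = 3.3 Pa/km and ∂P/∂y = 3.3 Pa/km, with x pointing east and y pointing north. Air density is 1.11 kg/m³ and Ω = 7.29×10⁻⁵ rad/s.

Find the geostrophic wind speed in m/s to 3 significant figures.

Coriolis parameter at 52°N:
f = 2Ω sin φ = 2 × 7.29×10⁻⁵ × sin 52° = 1.15×10⁻⁴ s⁻¹
Component geostrophic relations (x east, y north):
u_g = −(1/(fρ)) ∂P/∂y,  v_g = (1/(fρ)) ∂P/∂x
u_g = −(3.3×10⁻³)/(1.15×10⁻⁴ × 1.11) = −25.9 m/s;  v_g = (3.3×10⁻³)/(1.15×10⁻⁴ × 1.11) = 25.9 m/s
|V_g| = √(u_g² + v_g²) = 36.6 m/s

36.6 m/s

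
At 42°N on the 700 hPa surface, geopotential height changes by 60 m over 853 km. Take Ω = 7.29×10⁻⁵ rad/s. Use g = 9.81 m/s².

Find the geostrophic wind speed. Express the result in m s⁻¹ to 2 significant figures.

Coriolis parameter at 42°N:
f = 2Ω sin φ = 2 × 7.29×10⁻⁵ × sin 42° = 9.76×10⁻⁵ s⁻¹
Height gradient: |∂Z/∂n| = 60 m / 853000 m = 7.03×10⁻⁵
On a pressure surface, geostrophic balance gives V_g = (g/f)|∂Z/∂n|:
V_g = 9.81 × 7.03×10⁻⁵ / 9.76×10⁻⁵ = 7.07 m/s

7.1 m s⁻¹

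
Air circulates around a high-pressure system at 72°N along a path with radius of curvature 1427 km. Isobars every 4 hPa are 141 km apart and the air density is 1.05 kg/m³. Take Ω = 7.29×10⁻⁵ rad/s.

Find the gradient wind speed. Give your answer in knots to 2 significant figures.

Coriolis parameter at 72°N:
f = 2Ω sin φ = 2 × 7.29×10⁻⁵ × sin 72° = 1.39×10⁻⁴ s⁻¹
Pressure gradient: |∂P/∂n| = 400 Pa / 141000 m = 2.84×10⁻³ Pa/m
Geostrophic speed: V_g = |∂P/∂n|/(fρ) = 2.84×10⁻³/(1.39×10⁻⁴ × 1.05) = 19.5 m/s
Around a high, pressure-gradient force acts outward with centrifugal, so Coriolis balances both:
fV = (1/ρ)|∂P/∂n| + V²/R  →  V² − fR·V + fR·V_g = 0
With fR = 1.39×10⁻⁴ × 1427×10³ m = 198 m/s:
V = [fR − √((fR)² − 4 fR V_g)]/2 = [198 − √(198² − 4×198×19.5)]/2 = 21.9 m/s
Supergeostrophic (V > V_g = 19.5 m/s), as expected around a high.
Converting: 21.9 m/s × 1.944 = 43 knots

43 knots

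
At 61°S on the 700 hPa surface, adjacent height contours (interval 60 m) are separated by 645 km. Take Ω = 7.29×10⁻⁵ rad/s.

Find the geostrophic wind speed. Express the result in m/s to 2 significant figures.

Coriolis parameter at 61°S:
f = 2Ω sin φ = 2 × 7.29×10⁻⁵ × sin 61° = 1.28×10⁻⁴ s⁻¹
Height gradient: |∂Z/∂n| = 60 m / 645000 m = 9.30×10⁻⁵
On a pressure surface, geostrophic balance gives V_g = (g/f)|∂Z/∂n|:
V_g = 9.81 × 9.30×10⁻⁵ / 1.28×10⁻⁴ = 7.16 m/s

7.2 m/s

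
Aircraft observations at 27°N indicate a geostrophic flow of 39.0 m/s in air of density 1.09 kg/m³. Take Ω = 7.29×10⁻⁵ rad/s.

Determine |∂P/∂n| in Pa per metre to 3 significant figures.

Coriolis parameter at 27°N:
f = 2Ω sin φ = 2 × 7.29×10⁻⁵ × sin 27° = 6.62×10⁻⁵ s⁻¹
Geostrophic balance rearranged: |∂P/∂n| = f ρ V_g
|∂P/∂n| = 6.62×10⁻⁵ × 1.09 × 39.0 = 2.81×10⁻³ Pa/m

2.81×10⁻³ Pa/m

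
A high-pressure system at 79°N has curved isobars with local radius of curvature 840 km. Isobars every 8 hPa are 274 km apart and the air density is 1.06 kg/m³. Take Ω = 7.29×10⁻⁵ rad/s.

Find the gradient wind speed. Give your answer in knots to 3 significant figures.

46.8 knots

Coriolis parameter at 79°N:
f = 2Ω sin φ = 2 × 7.29×10⁻⁵ × sin 79° = 1.43×10⁻⁴ s⁻¹
Pressure gradient: |∂P/∂n| = 800 Pa / 274000 m = 2.92×10⁻³ Pa/m
Geostrophic speed: V_g = |∂P/∂n|/(fρ) = 2.92×10⁻³/(1.43×10⁻⁴ × 1.06) = 19.2 m/s
Around a high, pressure-gradient force acts outward with centrifugal, so Coriolis balances both:
fV = (1/ρ)|∂P/∂n| + V²/R  →  V² − fR·V + fR·V_g = 0
With fR = 1.43×10⁻⁴ × 840×10³ m = 120 m/s:
V = [fR − √((fR)² − 4 fR V_g)]/2 = [120 − √(120² − 4×120×19.2)]/2 = 24.1 m/s
Supergeostrophic (V > V_g = 19.2 m/s), as expected around a high.
Converting: 24.1 m/s × 1.944 = 46.8 knots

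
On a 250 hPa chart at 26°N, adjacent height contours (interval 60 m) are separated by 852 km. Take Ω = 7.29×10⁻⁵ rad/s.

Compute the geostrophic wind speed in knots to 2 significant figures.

21 knots

Coriolis parameter at 26°N:
f = 2Ω sin φ = 2 × 7.29×10⁻⁵ × sin 26° = 6.39×10⁻⁵ s⁻¹
Height gradient: |∂Z/∂n| = 60 m / 852000 m = 7.04×10⁻⁵
On a pressure surface, geostrophic balance gives V_g = (g/f)|∂Z/∂n|:
V_g = 9.81 × 7.04×10⁻⁵ / 6.39×10⁻⁵ = 10.8 m/s
Converting: 10.8 m/s × 1.944 = 21 knots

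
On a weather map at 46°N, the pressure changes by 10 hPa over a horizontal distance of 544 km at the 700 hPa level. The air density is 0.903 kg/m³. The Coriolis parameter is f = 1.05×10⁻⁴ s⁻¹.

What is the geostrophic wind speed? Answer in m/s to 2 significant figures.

Pressure gradient: |∂P/∂n| = 1000 Pa / 544000 m = 1.84×10⁻³ Pa/m
Geostrophic balance (pressure-gradient force = Coriolis force):
V_g = (1/(fρ)) |∂P/∂n| = 1.84×10⁻³ / (1.05×10⁻⁴ × 0.903) = 19.4 m/s

19 m/s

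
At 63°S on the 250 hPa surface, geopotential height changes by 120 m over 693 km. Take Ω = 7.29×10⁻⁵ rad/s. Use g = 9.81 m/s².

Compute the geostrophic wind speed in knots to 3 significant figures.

Coriolis parameter at 63°S:
f = 2Ω sin φ = 2 × 7.29×10⁻⁵ × sin 63° = 1.30×10⁻⁴ s⁻¹
Height gradient: |∂Z/∂n| = 120 m / 693000 m = 1.73×10⁻⁴
On a pressure surface, geostrophic balance gives V_g = (g/f)|∂Z/∂n|:
V_g = 9.81 × 1.73×10⁻⁴ / 1.30×10⁻⁴ = 13.1 m/s
Converting: 13.1 m/s × 1.944 = 25.4 knots

25.4 knots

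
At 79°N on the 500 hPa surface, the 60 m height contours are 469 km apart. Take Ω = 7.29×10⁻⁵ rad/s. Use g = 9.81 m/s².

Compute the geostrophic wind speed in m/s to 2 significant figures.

8.8 m/s

Coriolis parameter at 79°N:
f = 2Ω sin φ = 2 × 7.29×10⁻⁵ × sin 79° = 1.43×10⁻⁴ s⁻¹
Height gradient: |∂Z/∂n| = 60 m / 469000 m = 1.28×10⁻⁴
On a pressure surface, geostrophic balance gives V_g = (g/f)|∂Z/∂n|:
V_g = 9.81 × 1.28×10⁻⁴ / 1.43×10⁻⁴ = 8.77 m/s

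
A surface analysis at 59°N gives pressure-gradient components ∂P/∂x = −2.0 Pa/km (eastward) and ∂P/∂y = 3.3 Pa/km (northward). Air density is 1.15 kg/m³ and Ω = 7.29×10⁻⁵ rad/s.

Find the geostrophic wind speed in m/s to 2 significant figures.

27 m/s

Coriolis parameter at 59°N:
f = 2Ω sin φ = 2 × 7.29×10⁻⁵ × sin 59° = 1.25×10⁻⁴ s⁻¹
Component geostrophic relations (x east, y north):
u_g = −(1/(fρ)) ∂P/∂y,  v_g = (1/(fρ)) ∂P/∂x
u_g = −(3.3×10⁻³)/(1.25×10⁻⁴ × 1.15) = −23.0 m/s;  v_g = (−2.0×10⁻³)/(1.25×10⁻⁴ × 1.15) = −13.9 m/s
|V_g| = √(u_g² + v_g²) = 26.8 m/s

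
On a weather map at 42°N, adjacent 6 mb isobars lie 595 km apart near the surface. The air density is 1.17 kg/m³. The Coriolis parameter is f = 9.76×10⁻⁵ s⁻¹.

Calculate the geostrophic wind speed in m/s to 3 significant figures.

Pressure gradient: |∂P/∂n| = 600 Pa / 595000 m = 1.01×10⁻³ Pa/m
Geostrophic balance (pressure-gradient force = Coriolis force):
V_g = (1/(fρ)) |∂P/∂n| = 1.01×10⁻³ / (9.76×10⁻⁵ × 1.17) = 8.83 m/s

8.83 m/s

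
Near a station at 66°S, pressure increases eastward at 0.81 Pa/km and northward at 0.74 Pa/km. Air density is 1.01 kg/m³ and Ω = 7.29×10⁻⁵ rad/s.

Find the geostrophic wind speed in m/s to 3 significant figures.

8.16 m/s

Coriolis parameter at 66°S:
f = 2Ω sin φ = 2 × 7.29×10⁻⁵ × sin 66° = 1.33×10⁻⁴ s⁻¹
In the Southern Hemisphere f is negative: f = −1.33×10⁻⁴ s⁻¹.
Component geostrophic relations (x east, y north):
u_g = −(1/(fρ)) ∂P/∂y,  v_g = (1/(fρ)) ∂P/∂x
u_g = −(0.74×10⁻³)/(−1.33×10⁻⁴ × 1.01) = 5.50 m/s;  v_g = (0.81×10⁻³)/(−1.33×10⁻⁴ × 1.01) = −6.02 m/s
|V_g| = √(u_g² + v_g²) = 8.16 m/s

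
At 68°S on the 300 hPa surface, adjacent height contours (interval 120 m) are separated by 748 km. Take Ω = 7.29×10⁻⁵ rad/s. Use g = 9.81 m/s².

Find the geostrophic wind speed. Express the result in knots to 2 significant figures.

23 knots

Coriolis parameter at 68°S:
f = 2Ω sin φ = 2 × 7.29×10⁻⁵ × sin 68° = 1.35×10⁻⁴ s⁻¹
Height gradient: |∂Z/∂n| = 120 m / 748000 m = 1.60×10⁻⁴
On a pressure surface, geostrophic balance gives V_g = (g/f)|∂Z/∂n|:
V_g = 9.81 × 1.60×10⁻⁴ / 1.35×10⁻⁴ = 11.6 m/s
Converting: 11.6 m/s × 1.944 = 23 knots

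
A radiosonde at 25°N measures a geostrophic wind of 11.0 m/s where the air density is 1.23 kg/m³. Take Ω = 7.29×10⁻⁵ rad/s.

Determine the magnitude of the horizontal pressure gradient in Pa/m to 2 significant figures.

8.3×10⁻⁴ Pa/m

Coriolis parameter at 25°N:
f = 2Ω sin φ = 2 × 7.29×10⁻⁵ × sin 25° = 6.16×10⁻⁵ s⁻¹
Geostrophic balance rearranged: |∂P/∂n| = f ρ V_g
|∂P/∂n| = 6.16×10⁻⁵ × 1.23 × 11.0 = 8.34×10⁻⁴ Pa/m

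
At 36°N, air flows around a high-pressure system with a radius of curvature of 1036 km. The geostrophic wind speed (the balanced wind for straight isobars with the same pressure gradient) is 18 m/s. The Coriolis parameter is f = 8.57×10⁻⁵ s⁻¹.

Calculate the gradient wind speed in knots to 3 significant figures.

Around a high, pressure-gradient force acts outward with centrifugal, so Coriolis balances both:
fV = (1/ρ)|∂P/∂n| + V²/R  →  V² − fR·V + fR·V_g = 0
With fR = 8.57×10⁻⁵ × 1036×10³ m = 88.8 m/s:
V = [fR − √((fR)² − 4 fR V_g)]/2 = [88.8 − √(88.8² − 4×88.8×18)]/2 = 25.1 m/s
Supergeostrophic (V > V_g = 18 m/s), as expected around a high.
Converting: 25.1 m/s × 1.944 = 48.8 knots

48.8 knots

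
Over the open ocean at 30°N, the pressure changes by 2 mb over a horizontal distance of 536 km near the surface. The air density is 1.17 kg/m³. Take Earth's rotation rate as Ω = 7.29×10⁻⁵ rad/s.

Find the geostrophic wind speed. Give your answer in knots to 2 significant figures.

8.5 knots

Coriolis parameter at 30°N:
f = 2Ω sin φ = 2 × 7.29×10⁻⁵ × sin 30° = 7.29×10⁻⁵ s⁻¹
Pressure gradient: |∂P/∂n| = 200 Pa / 536000 m = 3.73×10⁻⁴ Pa/m
Geostrophic balance (pressure-gradient force = Coriolis force):
V_g = (1/(fρ)) |∂P/∂n| = 3.73×10⁻⁴ / (7.29×10⁻⁵ × 1.17) = 4.37 m/s
Converting: 4.37 m/s × 1.944 = 8.5 knots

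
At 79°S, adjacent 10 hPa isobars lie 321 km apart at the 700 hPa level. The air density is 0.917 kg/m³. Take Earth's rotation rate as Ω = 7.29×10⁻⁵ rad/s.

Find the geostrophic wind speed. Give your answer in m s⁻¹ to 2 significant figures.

Coriolis parameter at 79°S:
f = 2Ω sin φ = 2 × 7.29×10⁻⁵ × sin 79° = 1.43×10⁻⁴ s⁻¹
Pressure gradient: |∂P/∂n| = 1000 Pa / 321000 m = 3.12×10⁻³ Pa/m
Geostrophic balance (pressure-gradient force = Coriolis force):
V_g = (1/(fρ)) |∂P/∂n| = 3.12×10⁻³ / (1.43×10⁻⁴ × 0.917) = 23.7 m/s

24 m s⁻¹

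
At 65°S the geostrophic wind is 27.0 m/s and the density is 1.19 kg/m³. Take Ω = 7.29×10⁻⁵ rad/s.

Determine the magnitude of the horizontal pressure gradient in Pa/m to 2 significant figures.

4.2×10⁻³ Pa/m

Coriolis parameter at 65°S:
f = 2Ω sin φ = 2 × 7.29×10⁻⁵ × sin 65° = 1.32×10⁻⁴ s⁻¹
Geostrophic balance rearranged: |∂P/∂n| = f ρ V_g
|∂P/∂n| = 1.32×10⁻⁴ × 1.19 × 27.0 = 4.25×10⁻³ Pa/m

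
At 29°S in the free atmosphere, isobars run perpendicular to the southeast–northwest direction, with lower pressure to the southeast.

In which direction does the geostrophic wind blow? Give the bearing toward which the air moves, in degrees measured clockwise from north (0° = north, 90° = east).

045°

The pressure-gradient force points toward the southeast (bearing 135°).
Geostrophic balance: in the Southern Hemisphere the Coriolis force deflects motion to the left, so the geostrophic wind blows 90° to the left of the pressure-gradient force (low pressure on the right).
Rotating 135° by 90° counterclockwise gives 045° — the wind blows toward the northeast.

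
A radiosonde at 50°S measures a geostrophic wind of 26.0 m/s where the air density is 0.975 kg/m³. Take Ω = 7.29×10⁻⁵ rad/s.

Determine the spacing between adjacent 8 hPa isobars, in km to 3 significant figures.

Coriolis parameter at 50°S:
f = 2Ω sin φ = 2 × 7.29×10⁻⁵ × sin 50° = 1.12×10⁻⁴ s⁻¹
Geostrophic balance rearranged: |∂P/∂n| = f ρ V_g
|∂P/∂n| = 1.12×10⁻⁴ × 0.975 × 26.0 = 2.83×10⁻³ Pa/m
Isobar spacing: Δn = ΔP/|∂P/∂n| = 800 Pa / 2.83×10⁻³ Pa/m = 282553 m ≈ 283 km

283 km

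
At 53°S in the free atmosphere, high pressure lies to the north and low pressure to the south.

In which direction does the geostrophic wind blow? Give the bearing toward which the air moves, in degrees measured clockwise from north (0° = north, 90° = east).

The pressure-gradient force points toward the south (bearing 180°).
Geostrophic balance: in the Southern Hemisphere the Coriolis force deflects motion to the left, so the geostrophic wind blows 90° to the left of the pressure-gradient force (low pressure on the right).
Rotating 180° by 90° counterclockwise gives 090° — the wind blows toward the east.

090°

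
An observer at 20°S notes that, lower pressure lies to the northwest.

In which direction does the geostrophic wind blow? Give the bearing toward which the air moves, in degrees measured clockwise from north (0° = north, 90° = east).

The pressure-gradient force points toward the northwest (bearing 315°).
Geostrophic balance: in the Southern Hemisphere the Coriolis force deflects motion to the left, so the geostrophic wind blows 90° to the left of the pressure-gradient force (low pressure on the right).
Rotating 315° by 90° counterclockwise gives 225° — the wind blows toward the southwest.

225°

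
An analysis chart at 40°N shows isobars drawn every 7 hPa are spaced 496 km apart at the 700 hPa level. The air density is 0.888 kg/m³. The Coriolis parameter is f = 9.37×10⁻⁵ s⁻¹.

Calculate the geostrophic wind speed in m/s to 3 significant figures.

17.0 m/s

Pressure gradient: |∂P/∂n| = 700 Pa / 496000 m = 1.41×10⁻³ Pa/m
Geostrophic balance (pressure-gradient force = Coriolis force):
V_g = (1/(fρ)) |∂P/∂n| = 1.41×10⁻³ / (9.37×10⁻⁵ × 0.888) = 17.0 m/s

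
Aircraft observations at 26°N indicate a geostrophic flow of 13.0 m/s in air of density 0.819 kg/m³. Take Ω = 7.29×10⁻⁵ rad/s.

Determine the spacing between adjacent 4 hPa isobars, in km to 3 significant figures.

588 km

Coriolis parameter at 26°N:
f = 2Ω sin φ = 2 × 7.29×10⁻⁵ × sin 26° = 6.39×10⁻⁵ s⁻¹
Geostrophic balance rearranged: |∂P/∂n| = f ρ V_g
|∂P/∂n| = 6.39×10⁻⁵ × 0.819 × 13.0 = 6.80×10⁻⁴ Pa/m
Isobar spacing: Δn = ΔP/|∂P/∂n| = 400 Pa / 6.80×10⁻⁴ Pa/m = 587805 m ≈ 588 km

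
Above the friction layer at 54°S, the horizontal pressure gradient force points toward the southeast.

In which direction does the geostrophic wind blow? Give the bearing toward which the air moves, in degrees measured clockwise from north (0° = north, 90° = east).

045°

The pressure-gradient force points toward the southeast (bearing 135°).
Geostrophic balance: in the Southern Hemisphere the Coriolis force deflects motion to the left, so the geostrophic wind blows 90° to the left of the pressure-gradient force (low pressure on the right).
Rotating 135° by 90° counterclockwise gives 045° — the wind blows toward the northeast.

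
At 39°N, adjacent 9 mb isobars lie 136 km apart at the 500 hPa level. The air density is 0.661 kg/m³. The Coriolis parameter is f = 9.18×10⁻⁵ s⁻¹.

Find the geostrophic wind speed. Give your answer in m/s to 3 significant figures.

Pressure gradient: |∂P/∂n| = 900 Pa / 136000 m = 6.62×10⁻³ Pa/m
Geostrophic balance (pressure-gradient force = Coriolis force):
V_g = (1/(fρ)) |∂P/∂n| = 6.62×10⁻³ / (9.18×10⁻⁵ × 0.661) = 109 m/s

109 m/s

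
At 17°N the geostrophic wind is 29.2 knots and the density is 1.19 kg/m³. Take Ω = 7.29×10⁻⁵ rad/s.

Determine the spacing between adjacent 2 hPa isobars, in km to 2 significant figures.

Coriolis parameter at 17°N:
f = 2Ω sin φ = 2 × 7.29×10⁻⁵ × sin 17° = 4.26×10⁻⁵ s⁻¹
Wind speed in SI: 29.2 knots = 15.0 m/s
Geostrophic balance rearranged: |∂P/∂n| = f ρ V_g
|∂P/∂n| = 4.26×10⁻⁵ × 1.19 × 15.0 = 7.62×10⁻⁴ Pa/m
Isobar spacing: Δn = ΔP/|∂P/∂n| = 200 Pa / 7.62×10⁻⁴ Pa/m = 262464 m ≈ 260 km

260 km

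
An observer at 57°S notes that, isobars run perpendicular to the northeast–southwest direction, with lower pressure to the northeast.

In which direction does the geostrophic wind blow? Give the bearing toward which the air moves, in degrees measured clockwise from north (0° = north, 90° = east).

The pressure-gradient force points toward the northeast (bearing 045°).
Geostrophic balance: in the Southern Hemisphere the Coriolis force deflects motion to the left, so the geostrophic wind blows 90° to the left of the pressure-gradient force (low pressure on the right).
Rotating 045° by 90° counterclockwise gives 315° — the wind blows toward the northwest.

315°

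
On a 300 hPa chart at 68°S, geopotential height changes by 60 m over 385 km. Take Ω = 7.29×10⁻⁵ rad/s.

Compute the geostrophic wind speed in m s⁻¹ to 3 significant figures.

11.3 m s⁻¹

Coriolis parameter at 68°S:
f = 2Ω sin φ = 2 × 7.29×10⁻⁵ × sin 68° = 1.35×10⁻⁴ s⁻¹
Height gradient: |∂Z/∂n| = 60 m / 385000 m = 1.56×10⁻⁴
On a pressure surface, geostrophic balance gives V_g = (g/f)|∂Z/∂n|:
V_g = 9.81 × 1.56×10⁻⁴ / 1.35×10⁻⁴ = 11.3 m/s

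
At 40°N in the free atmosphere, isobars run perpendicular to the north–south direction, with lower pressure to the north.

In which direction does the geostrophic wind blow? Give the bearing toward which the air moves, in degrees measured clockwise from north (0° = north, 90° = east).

The pressure-gradient force points toward the north (bearing 000°).
Geostrophic balance: in the Northern Hemisphere the Coriolis force deflects motion to the right, so the geostrophic wind blows 90° to the right of the pressure-gradient force (low pressure on the left).
Rotating 000° by 90° clockwise gives 090° — the wind blows toward the east.

090°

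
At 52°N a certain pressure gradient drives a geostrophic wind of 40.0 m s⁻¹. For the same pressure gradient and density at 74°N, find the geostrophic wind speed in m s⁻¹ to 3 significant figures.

With the same pressure gradient and density, V_g ∝ 1/f ∝ 1/sin φ.
V₂ = V₁ · sin φ₁ / sin φ₂ = 40.0 × sin 52° / sin 74°
V₂ = 40.0 × 0.7880/0.9613 = 32.8 m s⁻¹

32.8 m s⁻¹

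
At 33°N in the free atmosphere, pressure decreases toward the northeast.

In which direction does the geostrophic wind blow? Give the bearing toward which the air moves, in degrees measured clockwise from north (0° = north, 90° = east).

135°

The pressure-gradient force points toward the northeast (bearing 045°).
Geostrophic balance: in the Northern Hemisphere the Coriolis force deflects motion to the right, so the geostrophic wind blows 90° to the right of the pressure-gradient force (low pressure on the left).
Rotating 045° by 90° clockwise gives 135° — the wind blows toward the southeast.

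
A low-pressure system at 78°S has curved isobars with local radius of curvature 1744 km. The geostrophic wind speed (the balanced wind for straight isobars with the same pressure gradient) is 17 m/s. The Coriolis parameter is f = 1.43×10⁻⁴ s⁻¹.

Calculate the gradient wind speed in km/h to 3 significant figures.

Around a low, centrifugal force acts outward with Coriolis, so pressure-gradient force balances both:
(1/ρ)|∂P/∂n| = fV + V²/R  →  V² + fR·V − fR·V_g = 0
With fR = 1.43×10⁻⁴ × 1744×10³ m = 249 m/s:
V = [−fR + √((fR)² + 4 fR V_g)]/2 = [−249 + √(249² + 4×249×17)]/2 = 16 m/s
Subgeostrophic (V < V_g = 17 m/s), as expected around a low.
Converting: 16 m/s × 3.6 = 57.5 km/h

57.5 km/h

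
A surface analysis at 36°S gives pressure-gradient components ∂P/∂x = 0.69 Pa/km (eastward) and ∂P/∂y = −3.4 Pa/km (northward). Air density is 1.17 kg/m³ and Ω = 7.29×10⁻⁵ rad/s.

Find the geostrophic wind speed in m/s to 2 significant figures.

35 m/s

Coriolis parameter at 36°S:
f = 2Ω sin φ = 2 × 7.29×10⁻⁵ × sin 36° = 8.57×10⁻⁵ s⁻¹
In the Southern Hemisphere f is negative: f = −8.57×10⁻⁵ s⁻¹.
Component geostrophic relations (x east, y north):
u_g = −(1/(fρ)) ∂P/∂y,  v_g = (1/(fρ)) ∂P/∂x
u_g = −(−3.4×10⁻³)/(−8.57×10⁻⁵ × 1.17) = −33.9 m/s;  v_g = (0.69×10⁻³)/(−8.57×10⁻⁵ × 1.17) = −6.88 m/s
|V_g| = √(u_g² + v_g²) = 34.6 m/s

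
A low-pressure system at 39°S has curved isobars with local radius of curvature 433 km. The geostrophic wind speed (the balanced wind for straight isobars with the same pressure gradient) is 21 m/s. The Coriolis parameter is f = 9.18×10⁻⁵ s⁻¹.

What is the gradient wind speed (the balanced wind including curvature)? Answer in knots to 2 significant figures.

Around a low, centrifugal force acts outward with Coriolis, so pressure-gradient force balances both:
(1/ρ)|∂P/∂n| = fV + V²/R  →  V² + fR·V − fR·V_g = 0
With fR = 9.18×10⁻⁵ × 433×10³ m = 39.7 m/s:
V = [−fR + √((fR)² + 4 fR V_g)]/2 = [−39.7 + √(39.7² + 4×39.7×21)]/2 = 15.2 m/s
Subgeostrophic (V < V_g = 21 m/s), as expected around a low.
Converting: 15.2 m/s × 1.944 = 30 knots

30 knots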